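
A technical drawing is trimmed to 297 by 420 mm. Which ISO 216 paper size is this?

Aspect ratio 420/297 ≈ 1.414 — close to the ISO √2 ≈ 1.414.
In the A-series (A0 area = 1 m²): A3 = 297 × 420 mm.

A3 (297 × 420 mm)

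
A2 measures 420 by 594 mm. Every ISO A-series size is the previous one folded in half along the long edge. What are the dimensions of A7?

A3: ⌊594/2⌋ × 420 = 297 × 420 mm
A4: ⌊420/2⌋ × 297 = 210 × 297 mm
A5: ⌊297/2⌋ × 210 = 148 × 210 mm
A6: ⌊210/2⌋ × 148 = 105 × 148 mm
A7: ⌊148/2⌋ × 105 = 74 × 105 mm

74 × 105 mm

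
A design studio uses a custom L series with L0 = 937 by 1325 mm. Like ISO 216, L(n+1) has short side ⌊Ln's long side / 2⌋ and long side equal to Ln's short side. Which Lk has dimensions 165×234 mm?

L0: 937 × 1325 mm
L1: 662 × 937 mm
L2: 468 × 662 mm
L3: 331 × 468 mm
L4: 234 × 331 mm
L5: 165 × 234 mm
L6: 117 × 165 mm
→ matches L5.

L5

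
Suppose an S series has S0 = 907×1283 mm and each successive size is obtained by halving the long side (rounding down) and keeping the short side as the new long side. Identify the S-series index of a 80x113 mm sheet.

S0: 907 × 1283 mm
S1: 641 × 907 mm
S2: 453 × 641 mm
S3: 320 × 453 mm
S4: 226 × 320 mm
S5: 160 × 226 mm
S6: 113 × 160 mm
S7: 80 × 113 mm
S8: 56 × 80 mm
→ matches S7.

S7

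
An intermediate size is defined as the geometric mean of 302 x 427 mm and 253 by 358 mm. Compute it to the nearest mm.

Short side: √(302 · 253) = √76406 ≈ 276.4 → 276 mm
Long side: √(427 · 358) = √152866 ≈ 391.0 → 391 mm

276 × 391 mm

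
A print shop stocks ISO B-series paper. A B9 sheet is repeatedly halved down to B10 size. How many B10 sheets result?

Each ISO step halves the sheet: 1 × B9 → 2 × B10
From B9 to B10 is 1 halving step: 2^1 = 2.

2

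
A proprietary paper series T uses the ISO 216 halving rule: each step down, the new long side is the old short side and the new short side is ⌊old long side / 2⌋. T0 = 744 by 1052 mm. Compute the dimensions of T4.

T1: ⌊1052/2⌋ × 744 = 526 × 744 mm
T2: ⌊744/2⌋ × 526 = 372 × 526 mm
T3: ⌊526/2⌋ × 372 = 263 × 372 mm
T4: ⌊372/2⌋ × 263 = 186 × 263 mm

186 × 263 mm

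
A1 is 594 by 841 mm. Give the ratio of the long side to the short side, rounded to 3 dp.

841 / 594 = 1.416
ISO 216 targets √2 ≈ 1.414; the +0.002 deviation is from mm rounding.

1.416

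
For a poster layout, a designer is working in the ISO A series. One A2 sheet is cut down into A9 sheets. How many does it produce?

Each ISO step halves the sheet: 1 × A2 → 2 × A3 → 4 × A4 → 8 × A5 → …
From A2 to A9 is 7 halving steps: 2^7 = 128.

128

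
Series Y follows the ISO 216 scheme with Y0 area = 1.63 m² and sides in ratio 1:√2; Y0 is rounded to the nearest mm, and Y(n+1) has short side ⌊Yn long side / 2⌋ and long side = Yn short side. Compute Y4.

268 × 379 mm

Let Y0's short side be w mm. w · w√2 = 1.63 m² = 1,630,000 mm², so w ≈ 1073.6 mm and w√2 ≈ 1518.3 mm → Y0 = 1074 × 1518 mm.
Y1: ⌊1518/2⌋ × 1074 = 759 × 1074 mm
Y2: ⌊1074/2⌋ × 759 = 537 × 759 mm
Y3: ⌊759/2⌋ × 537 = 379 × 537 mm
Y4: ⌊537/2⌋ × 379 = 268 × 379 mm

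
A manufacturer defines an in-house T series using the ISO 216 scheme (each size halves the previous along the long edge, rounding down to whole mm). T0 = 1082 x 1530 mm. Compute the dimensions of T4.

T1: ⌊1530/2⌋ × 1082 = 765 × 1082 mm
T2: ⌊1082/2⌋ × 765 = 541 × 765 mm
T3: ⌊765/2⌋ × 541 = 382 × 541 mm
T4: ⌊541/2⌋ × 382 = 270 × 382 mm

270 × 382 mm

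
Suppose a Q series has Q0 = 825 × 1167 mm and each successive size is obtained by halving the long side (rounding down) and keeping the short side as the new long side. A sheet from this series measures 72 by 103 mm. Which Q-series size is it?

Q0: 825 × 1167 mm
Q1: 583 × 825 mm
Q2: 412 × 583 mm
Q3: 291 × 412 mm
Q4: 206 × 291 mm
Q5: 145 × 206 mm
Q6: 103 × 145 mm
Q7: 72 × 103 mm
Q8: 51 × 72 mm
→ matches Q7.

Q7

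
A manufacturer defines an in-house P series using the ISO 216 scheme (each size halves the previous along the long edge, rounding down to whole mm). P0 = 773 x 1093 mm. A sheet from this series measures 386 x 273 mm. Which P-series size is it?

P3

P0: 773 × 1093 mm
P1: 546 × 773 mm
P2: 386 × 546 mm
P3: 273 × 386 mm
P4: 193 × 273 mm
→ matches P3.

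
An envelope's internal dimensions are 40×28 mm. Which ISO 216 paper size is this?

C10 (28 × 40 mm)

Aspect ratio 40/28 ≈ 1.429 — close to the ISO √2 ≈ 1.414.
In the C-series (envelope sizes, between A and B): C10 = 28 × 40 mm.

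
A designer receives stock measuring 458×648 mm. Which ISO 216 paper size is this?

Aspect ratio 648/458 ≈ 1.415 — close to the ISO √2 ≈ 1.414.
In the C-series (envelope sizes, between A and B): C2 = 458 × 648 mm.

C2 (458 × 648 mm)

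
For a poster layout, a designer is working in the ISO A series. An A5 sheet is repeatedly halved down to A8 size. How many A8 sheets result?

Each ISO step halves the sheet: 1 × A5 → 2 × A6 → 4 × A7 → 8 × A8
From A5 to A8 is 3 halving steps: 2^3 = 8.

8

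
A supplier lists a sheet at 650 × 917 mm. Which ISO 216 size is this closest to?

C1 (648 × 917 mm)

Aspect ratio 917/650 ≈ 1.411 — close to the ISO √2 ≈ 1.414.
In the C-series (envelope sizes, between A and B): C1 = 648 × 917 mm.
Off by 2 mm total — nearest standard size.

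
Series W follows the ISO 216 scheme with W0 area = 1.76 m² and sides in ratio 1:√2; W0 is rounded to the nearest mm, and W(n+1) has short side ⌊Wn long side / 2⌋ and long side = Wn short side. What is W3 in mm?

Let W0's short side be w mm. w · w√2 = 1.76 m² = 1,760,000 mm², so w ≈ 1115.6 mm and w√2 ≈ 1577.7 mm → W0 = 1116 × 1578 mm.
W1: ⌊1578/2⌋ × 1116 = 789 × 1116 mm
W2: ⌊1116/2⌋ × 789 = 558 × 789 mm
W3: ⌊789/2⌋ × 558 = 394 × 558 mm

394 × 558 mm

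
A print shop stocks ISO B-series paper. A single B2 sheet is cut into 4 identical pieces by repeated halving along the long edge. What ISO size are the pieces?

B4

4 = 2^2, so 2 halving steps.
B2 → B3 → … → B4 after 2 steps.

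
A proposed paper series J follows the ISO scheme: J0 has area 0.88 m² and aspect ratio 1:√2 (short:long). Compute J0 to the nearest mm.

Let the short side be w mm. Then w · w√2 = 0.88 m² = 880,000 mm².
w² = 880,000/√2, so w ≈ 788.8 mm; long side = w√2 ≈ 1115.6 mm.

789 × 1116 mm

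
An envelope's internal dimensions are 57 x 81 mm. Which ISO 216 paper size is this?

Aspect ratio 81/57 ≈ 1.421 — close to the ISO √2 ≈ 1.414.
In the C-series (envelope sizes, between A and B): C8 = 57 × 81 mm.

C8 (57 × 81 mm)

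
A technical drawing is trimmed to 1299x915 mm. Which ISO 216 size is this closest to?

Aspect ratio 1299/915 ≈ 1.420 — close to the ISO √2 ≈ 1.414.
In the C-series (envelope sizes, between A and B): C0 = 917 × 1297 mm.
Off by 4 mm total — nearest standard size.

C0 (917 × 1297 mm)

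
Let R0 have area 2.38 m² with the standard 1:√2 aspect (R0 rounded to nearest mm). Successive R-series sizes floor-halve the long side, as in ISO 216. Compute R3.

458 × 648 mm

Let R0's short side be w mm. w · w√2 = 2.38 m² = 2,380,000 mm², so w ≈ 1297.3 mm and w√2 ≈ 1834.6 mm → R0 = 1297 × 1835 mm.
R1: ⌊1835/2⌋ × 1297 = 917 × 1297 mm
R2: ⌊1297/2⌋ × 917 = 648 × 917 mm
R3: ⌊917/2⌋ × 648 = 458 × 648 mm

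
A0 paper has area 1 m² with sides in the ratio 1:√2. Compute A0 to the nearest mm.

Let the short side be w mm. Then the long side is w√2 and w · w√2 = 10⁶ mm².
w² = 10⁶/√2, so w = 1000 / 2^(1/4) ≈ 840.9 mm; long side = 1000 · 2^(1/4) ≈ 1189.2 mm.

841 × 1189 mm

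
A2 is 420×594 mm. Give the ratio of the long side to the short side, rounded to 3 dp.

1.414

594 / 420 = 1.414
Matches √2 ≈ 1.414 — the ISO 216 defining ratio.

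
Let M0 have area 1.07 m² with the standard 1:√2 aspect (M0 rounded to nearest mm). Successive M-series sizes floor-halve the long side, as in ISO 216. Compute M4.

Let M0's short side be w mm. w · w√2 = 1.07 m² = 1,070,000 mm², so w ≈ 869.8 mm and w√2 ≈ 1230.1 mm → M0 = 870 × 1230 mm.
M1: ⌊1230/2⌋ × 870 = 615 × 870 mm
M2: ⌊870/2⌋ × 615 = 435 × 615 mm
M3: ⌊615/2⌋ × 435 = 307 × 435 mm
M4: ⌊435/2⌋ × 307 = 217 × 307 mm

217 × 307 mm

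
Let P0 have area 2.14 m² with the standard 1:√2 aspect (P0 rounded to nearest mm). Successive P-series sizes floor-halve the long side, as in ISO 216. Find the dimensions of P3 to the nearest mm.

435 × 615 mm

Let P0's short side be w mm. w · w√2 = 2.14 m² = 2,140,000 mm², so w ≈ 1230.1 mm and w√2 ≈ 1739.7 mm → P0 = 1230 × 1740 mm.
P1: ⌊1740/2⌋ × 1230 = 870 × 1230 mm
P2: ⌊1230/2⌋ × 870 = 615 × 870 mm
P3: ⌊870/2⌋ × 615 = 435 × 615 mm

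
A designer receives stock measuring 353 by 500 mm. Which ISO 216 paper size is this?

Aspect ratio 500/353 ≈ 1.416 — close to the ISO √2 ≈ 1.414.
In the B-series (B0 = 1000 × 1414 mm): B3 = 353 × 500 mm.

B3 (353 × 500 mm)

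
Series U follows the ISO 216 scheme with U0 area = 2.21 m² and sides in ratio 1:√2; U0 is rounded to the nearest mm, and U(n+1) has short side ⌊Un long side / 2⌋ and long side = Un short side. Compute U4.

Let U0's short side be w mm. w · w√2 = 2.21 m² = 2,210,000 mm², so w ≈ 1250.1 mm and w√2 ≈ 1767.9 mm → U0 = 1250 × 1768 mm.
U1: ⌊1768/2⌋ × 1250 = 884 × 1250 mm
U2: ⌊1250/2⌋ × 884 = 625 × 884 mm
U3: ⌊884/2⌋ × 625 = 442 × 625 mm
U4: ⌊625/2⌋ × 442 = 312 × 442 mm

312 × 442 mm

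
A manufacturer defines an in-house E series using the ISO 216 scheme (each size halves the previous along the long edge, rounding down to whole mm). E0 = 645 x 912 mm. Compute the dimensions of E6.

E1: ⌊912/2⌋ × 645 = 456 × 645 mm
E2: ⌊645/2⌋ × 456 = 322 × 456 mm
E3: ⌊456/2⌋ × 322 = 228 × 322 mm
E4: ⌊322/2⌋ × 228 = 161 × 228 mm
E5: ⌊228/2⌋ × 161 = 114 × 161 mm
E6: ⌊161/2⌋ × 114 = 80 × 114 mm

80 × 114 mm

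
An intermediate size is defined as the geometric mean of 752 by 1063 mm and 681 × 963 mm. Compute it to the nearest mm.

Short side: √(752 · 681) = √512112 ≈ 715.6 → 716 mm
Long side: √(1063 · 963) = √1023669 ≈ 1011.8 → 1012 mm

716 × 1012 mm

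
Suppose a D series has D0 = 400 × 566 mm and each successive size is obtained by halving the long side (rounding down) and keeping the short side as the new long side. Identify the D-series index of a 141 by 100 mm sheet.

D4

D0: 400 × 566 mm
D1: 283 × 400 mm
D2: 200 × 283 mm
D3: 141 × 200 mm
D4: 100 × 141 mm
D5: 70 × 100 mm
→ matches D4.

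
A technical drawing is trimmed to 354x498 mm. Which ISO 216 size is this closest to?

Aspect ratio 498/354 ≈ 1.407 — close to the ISO √2 ≈ 1.414.
In the B-series (B0 = 1000 × 1414 mm): B3 = 353 × 500 mm.
Off by 3 mm total — nearest standard size.

B3 (353 × 500 mm)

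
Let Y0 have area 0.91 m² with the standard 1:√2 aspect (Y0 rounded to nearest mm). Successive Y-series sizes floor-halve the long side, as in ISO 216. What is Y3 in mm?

283 × 401 mm

Let Y0's short side be w mm. w · w√2 = 0.91 m² = 910,000 mm², so w ≈ 802.2 mm and w√2 ≈ 1134.4 mm → Y0 = 802 × 1134 mm.
Y1: ⌊1134/2⌋ × 802 = 567 × 802 mm
Y2: ⌊802/2⌋ × 567 = 401 × 567 mm
Y3: ⌊567/2⌋ × 401 = 283 × 401 mm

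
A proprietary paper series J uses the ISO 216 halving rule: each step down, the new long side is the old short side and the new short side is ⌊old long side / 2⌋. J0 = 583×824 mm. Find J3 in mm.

J1: ⌊824/2⌋ × 583 = 412 × 583 mm
J2: ⌊583/2⌋ × 412 = 291 × 412 mm
J3: ⌊412/2⌋ × 291 = 206 × 291 mm

206 × 291 mm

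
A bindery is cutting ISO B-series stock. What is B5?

176 × 250 mm

B0 = 1000 × 1414 mm (B0 has a 1000 mm short side, aspect 1:√2).
B1: ⌊1414/2⌋ × 1000 = 707 × 1000 mm
B2: ⌊1000/2⌋ × 707 = 500 × 707 mm
B3: ⌊707/2⌋ × 500 = 353 × 500 mm
B4: ⌊500/2⌋ × 353 = 250 × 353 mm
B5: ⌊353/2⌋ × 250 = 176 × 250 mm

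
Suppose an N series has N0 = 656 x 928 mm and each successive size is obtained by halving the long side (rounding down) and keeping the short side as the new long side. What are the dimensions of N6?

82 × 116 mm

N1 = 464 × 656 mm (from N0 by 1 halving).
N2: ⌊656/2⌋ × 464 = 328 × 464 mm
N3: ⌊464/2⌋ × 328 = 232 × 328 mm
N4: ⌊328/2⌋ × 232 = 164 × 232 mm
N5: ⌊232/2⌋ × 164 = 116 × 164 mm
N6: ⌊164/2⌋ × 116 = 82 × 116 mm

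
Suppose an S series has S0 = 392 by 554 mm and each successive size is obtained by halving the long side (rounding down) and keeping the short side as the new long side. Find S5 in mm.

69 × 98 mm

S1: ⌊554/2⌋ × 392 = 277 × 392 mm
S2: ⌊392/2⌋ × 277 = 196 × 277 mm
S3: ⌊277/2⌋ × 196 = 138 × 196 mm
S4: ⌊196/2⌋ × 138 = 98 × 138 mm
S5: ⌊138/2⌋ × 98 = 69 × 98 mm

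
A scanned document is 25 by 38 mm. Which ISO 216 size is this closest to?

A10 (26 × 37 mm)

Aspect ratio 38/25 ≈ 1.520 (ISO target is √2 ≈ 1.414).
In the A-series (A0 area = 1 m²): A10 = 26 × 37 mm.
Off by 2 mm total — nearest standard size.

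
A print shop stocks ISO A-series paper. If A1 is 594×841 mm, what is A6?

105 × 148 mm

A2: ⌊841/2⌋ × 594 = 420 × 594 mm
A3: ⌊594/2⌋ × 420 = 297 × 420 mm
A4: ⌊420/2⌋ × 297 = 210 × 297 mm
A5: ⌊297/2⌋ × 210 = 148 × 210 mm
A6: ⌊210/2⌋ × 148 = 105 × 148 mm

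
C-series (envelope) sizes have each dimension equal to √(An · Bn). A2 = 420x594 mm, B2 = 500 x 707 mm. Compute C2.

Short side: √(420 · 500) = √210000 ≈ 458.3 → 458 mm
Long side: √(594 · 707) = √419958 ≈ 648.0 → 648 mm

458 × 648 mm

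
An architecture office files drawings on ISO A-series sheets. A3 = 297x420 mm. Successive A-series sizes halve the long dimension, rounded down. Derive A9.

A4: ⌊420/2⌋ × 297 = 210 × 297 mm
A5: ⌊297/2⌋ × 210 = 148 × 210 mm
A6: ⌊210/2⌋ × 148 = 105 × 148 mm
A7: ⌊148/2⌋ × 105 = 74 × 105 mm
A8: ⌊105/2⌋ × 74 = 52 × 74 mm
A9: ⌊74/2⌋ × 52 = 37 × 52 mm

37 × 52 mm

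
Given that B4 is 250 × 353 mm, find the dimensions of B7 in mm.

B5: ⌊353/2⌋ × 250 = 176 × 250 mm
B6: ⌊250/2⌋ × 176 = 125 × 176 mm
B7: ⌊176/2⌋ × 125 = 88 × 125 mm

88 × 125 mm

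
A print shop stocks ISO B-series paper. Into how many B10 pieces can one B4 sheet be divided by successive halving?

B4 = 250 × 353 mm; B10 = 31 × 44 mm.
Each halving step doubles the count; 6 steps from B4 to B10.
2^6 = 64.

64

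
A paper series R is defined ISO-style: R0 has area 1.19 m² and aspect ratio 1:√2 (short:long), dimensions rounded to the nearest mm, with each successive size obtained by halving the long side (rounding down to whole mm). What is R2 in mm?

Let R0's short side be w mm. w · w√2 = 1.19 m² = 1,190,000 mm², so w ≈ 917.3 mm and w√2 ≈ 1297.3 mm → R0 = 917 × 1297 mm.
R1: ⌊1297/2⌋ × 917 = 648 × 917 mm
R2: ⌊917/2⌋ × 648 = 458 × 648 mm

458 × 648 mm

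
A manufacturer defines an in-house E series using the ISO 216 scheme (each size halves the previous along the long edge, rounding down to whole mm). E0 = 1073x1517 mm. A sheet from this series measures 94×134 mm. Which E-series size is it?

E7

E0: 1073 × 1517 mm
E1: 758 × 1073 mm
E2: 536 × 758 mm
E3: 379 × 536 mm
E4: 268 × 379 mm
E5: 189 × 268 mm
E6: 134 × 189 mm
E7: 94 × 134 mm
E8: 67 × 94 mm
→ matches E7.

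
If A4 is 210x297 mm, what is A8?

52 × 74 mm

A5: ⌊297/2⌋ × 210 = 148 × 210 mm
A6: ⌊210/2⌋ × 148 = 105 × 148 mm
A7: ⌊148/2⌋ × 105 = 74 × 105 mm
A8: ⌊105/2⌋ × 74 = 52 × 74 mm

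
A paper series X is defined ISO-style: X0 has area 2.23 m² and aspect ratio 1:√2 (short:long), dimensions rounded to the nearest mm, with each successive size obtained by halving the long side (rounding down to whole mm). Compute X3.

Let X0's short side be w mm. w · w√2 = 2.23 m² = 2,230,000 mm², so w ≈ 1255.7 mm and w√2 ≈ 1775.9 mm → X0 = 1256 × 1776 mm.
X1: ⌊1776/2⌋ × 1256 = 888 × 1256 mm
X2: ⌊1256/2⌋ × 888 = 628 × 888 mm
X3: ⌊888/2⌋ × 628 = 444 × 628 mm

444 × 628 mm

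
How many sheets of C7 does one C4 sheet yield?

C4 = 229 × 324 mm; C7 = 81 × 114 mm.
Each halving step doubles the count; 3 steps from C4 to C7.
2^3 = 8.

8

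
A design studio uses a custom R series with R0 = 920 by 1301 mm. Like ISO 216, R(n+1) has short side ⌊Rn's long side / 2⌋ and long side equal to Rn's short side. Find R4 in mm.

230 × 325 mm

R1: ⌊1301/2⌋ × 920 = 650 × 920 mm
R2: ⌊920/2⌋ × 650 = 460 × 650 mm
R3: ⌊650/2⌋ × 460 = 325 × 460 mm
R4: ⌊460/2⌋ × 325 = 230 × 325 mm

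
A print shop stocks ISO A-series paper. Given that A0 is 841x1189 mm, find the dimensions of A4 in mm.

210 × 297 mm

A1: ⌊1189/2⌋ × 841 = 594 × 841 mm
A2: ⌊841/2⌋ × 594 = 420 × 594 mm
A3: ⌊594/2⌋ × 420 = 297 × 420 mm
A4: ⌊420/2⌋ × 297 = 210 × 297 mm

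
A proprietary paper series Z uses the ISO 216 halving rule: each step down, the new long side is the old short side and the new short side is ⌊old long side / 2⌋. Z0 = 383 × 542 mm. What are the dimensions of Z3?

135 × 191 mm

Z1: ⌊542/2⌋ × 383 = 271 × 383 mm
Z2: ⌊383/2⌋ × 271 = 191 × 271 mm
Z3: ⌊271/2⌋ × 191 = 135 × 191 mm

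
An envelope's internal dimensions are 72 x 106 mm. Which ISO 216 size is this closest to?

A7 (74 × 105 mm)

Aspect ratio 106/72 ≈ 1.472 (ISO target is √2 ≈ 1.414).
In the A-series (A0 area = 1 m²): A7 = 74 × 105 mm.
Off by 3 mm total — nearest standard size.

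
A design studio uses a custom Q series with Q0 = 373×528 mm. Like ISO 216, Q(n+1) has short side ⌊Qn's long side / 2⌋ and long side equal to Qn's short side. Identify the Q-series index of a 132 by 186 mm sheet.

Q0: 373 × 528 mm
Q1: 264 × 373 mm
Q2: 186 × 264 mm
Q3: 132 × 186 mm
Q4: 93 × 132 mm
→ matches Q3.

Q3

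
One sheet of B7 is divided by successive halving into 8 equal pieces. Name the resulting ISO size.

8 = 2^3, so 3 halving steps.
B7 → B8 → … → B10 after 3 steps.

B10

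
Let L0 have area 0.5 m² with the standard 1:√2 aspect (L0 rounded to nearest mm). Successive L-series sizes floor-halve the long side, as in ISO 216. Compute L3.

Let L0's short side be w mm. w · w√2 = 0.5 m² = 500,000 mm², so w ≈ 594.6 mm and w√2 ≈ 840.9 mm → L0 = 595 × 841 mm.
L1: ⌊841/2⌋ × 595 = 420 × 595 mm
L2: ⌊595/2⌋ × 420 = 297 × 420 mm
L3: ⌊420/2⌋ × 297 = 210 × 297 mm

210 × 297 mm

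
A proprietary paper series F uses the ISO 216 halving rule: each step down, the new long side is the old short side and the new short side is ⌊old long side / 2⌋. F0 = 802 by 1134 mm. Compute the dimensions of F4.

F1: ⌊1134/2⌋ × 802 = 567 × 802 mm
F2: ⌊802/2⌋ × 567 = 401 × 567 mm
F3: ⌊567/2⌋ × 401 = 283 × 401 mm
F4: ⌊401/2⌋ × 283 = 200 × 283 mm

200 × 283 mm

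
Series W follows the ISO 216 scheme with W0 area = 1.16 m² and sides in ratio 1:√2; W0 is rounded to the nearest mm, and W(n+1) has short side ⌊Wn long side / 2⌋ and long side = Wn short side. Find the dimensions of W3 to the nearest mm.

Let W0's short side be w mm. w · w√2 = 1.16 m² = 1,160,000 mm², so w ≈ 905.7 mm and w√2 ≈ 1280.8 mm → W0 = 906 × 1281 mm.
W1: ⌊1281/2⌋ × 906 = 640 × 906 mm
W2: ⌊906/2⌋ × 640 = 453 × 640 mm
W3: ⌊640/2⌋ × 453 = 320 × 453 mm

320 × 453 mm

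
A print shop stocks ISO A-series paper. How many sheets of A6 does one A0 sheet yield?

A0 = 841 × 1189 mm; A6 = 105 × 148 mm.
Each halving step doubles the count; 6 steps from A0 to A6.
2^6 = 64.

64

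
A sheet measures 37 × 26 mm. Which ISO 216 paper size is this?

Aspect ratio 37/26 ≈ 1.423 — close to the ISO √2 ≈ 1.414.
In the A-series (A0 area = 1 m²): A10 = 26 × 37 mm.

A10 (26 × 37 mm)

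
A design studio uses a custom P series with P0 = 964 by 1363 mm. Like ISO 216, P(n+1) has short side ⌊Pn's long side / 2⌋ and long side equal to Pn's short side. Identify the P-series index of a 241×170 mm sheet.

P5

P0: 964 × 1363 mm
P1: 681 × 964 mm
P2: 482 × 681 mm
P3: 340 × 482 mm
P4: 241 × 340 mm
P5: 170 × 241 mm
P6: 120 × 170 mm
→ matches P5.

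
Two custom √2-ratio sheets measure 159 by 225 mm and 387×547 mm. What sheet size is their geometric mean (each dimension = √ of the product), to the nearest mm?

248 × 351 mm

Short side: √(159 · 387) = √61533 ≈ 248.1 → 248 mm
Long side: √(225 · 547) = √123075 ≈ 350.8 → 351 mm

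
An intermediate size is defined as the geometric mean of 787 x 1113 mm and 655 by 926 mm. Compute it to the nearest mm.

Short side: √(787 · 655) = √515485 ≈ 718.0 → 718 mm
Long side: √(1113 · 926) = √1030638 ≈ 1015.2 → 1015 mm

718 × 1015 mm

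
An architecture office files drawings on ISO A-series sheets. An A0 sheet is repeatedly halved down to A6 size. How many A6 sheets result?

64

A0 = 841 × 1189 mm; A6 = 105 × 148 mm.
Each halving step doubles the count; 6 steps from A0 to A6.
2^6 = 64.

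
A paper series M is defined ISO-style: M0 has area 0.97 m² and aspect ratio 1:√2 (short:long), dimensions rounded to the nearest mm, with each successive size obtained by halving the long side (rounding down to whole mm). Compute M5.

146 × 207 mm

Let M0's short side be w mm. w · w√2 = 0.97 m² = 970,000 mm², so w ≈ 828.2 mm and w√2 ≈ 1171.2 mm → M0 = 828 × 1171 mm.
M1: ⌊1171/2⌋ × 828 = 585 × 828 mm
M2: ⌊828/2⌋ × 585 = 414 × 585 mm
M3: ⌊585/2⌋ × 414 = 292 × 414 mm
M4: ⌊414/2⌋ × 292 = 207 × 292 mm
M5: ⌊292/2⌋ × 207 = 146 × 207 mm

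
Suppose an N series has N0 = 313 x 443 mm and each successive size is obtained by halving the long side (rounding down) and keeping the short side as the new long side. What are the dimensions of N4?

78 × 110 mm

N1: ⌊443/2⌋ × 313 = 221 × 313 mm
N2: ⌊313/2⌋ × 221 = 156 × 221 mm
N3: ⌊221/2⌋ × 156 = 110 × 156 mm
N4: ⌊156/2⌋ × 110 = 78 × 110 mm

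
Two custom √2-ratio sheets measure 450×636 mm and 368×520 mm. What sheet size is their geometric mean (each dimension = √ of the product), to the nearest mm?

Short side: √(450 · 368) = √165600 ≈ 406.9 → 407 mm
Long side: √(636 · 520) = √330720 ≈ 575.1 → 575 mm

407 × 575 mm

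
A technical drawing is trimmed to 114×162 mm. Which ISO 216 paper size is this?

Aspect ratio 162/114 ≈ 1.421 — close to the ISO √2 ≈ 1.414.
In the C-series (envelope sizes, between A and B): C6 = 114 × 162 mm.

C6 (114 × 162 mm)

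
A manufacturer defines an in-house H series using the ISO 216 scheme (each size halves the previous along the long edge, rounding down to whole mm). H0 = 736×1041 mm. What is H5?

H1: ⌊1041/2⌋ × 736 = 520 × 736 mm
H2: ⌊736/2⌋ × 520 = 368 × 520 mm
H3: ⌊520/2⌋ × 368 = 260 × 368 mm
H4: ⌊368/2⌋ × 260 = 184 × 260 mm
H5: ⌊260/2⌋ × 184 = 130 × 184 mm

130 × 184 mm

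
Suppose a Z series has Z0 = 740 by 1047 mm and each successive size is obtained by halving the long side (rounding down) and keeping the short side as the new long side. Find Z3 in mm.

261 × 370 mm

Z1: ⌊1047/2⌋ × 740 = 523 × 740 mm
Z2: ⌊740/2⌋ × 523 = 370 × 523 mm
Z3: ⌊523/2⌋ × 370 = 261 × 370 mm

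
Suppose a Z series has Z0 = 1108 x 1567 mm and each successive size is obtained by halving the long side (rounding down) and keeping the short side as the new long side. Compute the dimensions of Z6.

138 × 195 mm

Z1: ⌊1567/2⌋ × 1108 = 783 × 1108 mm
Z2: ⌊1108/2⌋ × 783 = 554 × 783 mm
Z3: ⌊783/2⌋ × 554 = 391 × 554 mm
Z4: ⌊554/2⌋ × 391 = 277 × 391 mm
Z5: ⌊391/2⌋ × 277 = 195 × 277 mm
Z6: ⌊277/2⌋ × 195 = 138 × 195 mm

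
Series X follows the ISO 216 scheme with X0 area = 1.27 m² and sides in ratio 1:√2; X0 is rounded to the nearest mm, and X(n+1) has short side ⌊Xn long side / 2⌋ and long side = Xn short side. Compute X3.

335 × 474 mm

Let X0's short side be w mm. w · w√2 = 1.27 m² = 1,270,000 mm², so w ≈ 947.6 mm and w√2 ≈ 1340.2 mm → X0 = 948 × 1340 mm.
X1: ⌊1340/2⌋ × 948 = 670 × 948 mm
X2: ⌊948/2⌋ × 670 = 474 × 670 mm
X3: ⌊670/2⌋ × 474 = 335 × 474 mm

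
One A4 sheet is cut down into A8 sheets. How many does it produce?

Each ISO step halves the sheet: 1 × A4 → 2 × A5 → 4 × A6 → 8 × A7 → …
From A4 to A8 is 4 halving steps: 2^4 = 16.

16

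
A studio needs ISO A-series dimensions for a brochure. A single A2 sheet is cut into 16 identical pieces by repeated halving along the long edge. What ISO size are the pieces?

16 = 2^4, so 4 halving steps.
A2 → A3 → … → A6 after 4 steps.

A6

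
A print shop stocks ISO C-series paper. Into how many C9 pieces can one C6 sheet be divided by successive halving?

C6 = 114 × 162 mm; C9 = 40 × 57 mm.
Each halving step doubles the count; 3 steps from C6 to C9.
2^3 = 8.

8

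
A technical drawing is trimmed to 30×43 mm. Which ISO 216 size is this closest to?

Aspect ratio 43/30 ≈ 1.433 (ISO target is √2 ≈ 1.414).
In the B-series (B0 = 1000 × 1414 mm): B10 = 31 × 44 mm.
Off by 2 mm total — nearest standard size.

B10 (31 × 44 mm)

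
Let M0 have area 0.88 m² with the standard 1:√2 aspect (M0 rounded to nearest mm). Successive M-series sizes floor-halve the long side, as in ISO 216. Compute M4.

Let M0's short side be w mm. w · w√2 = 0.88 m² = 880,000 mm², so w ≈ 788.8 mm and w√2 ≈ 1115.6 mm → M0 = 789 × 1116 mm.
M1: ⌊1116/2⌋ × 789 = 558 × 789 mm
M2: ⌊789/2⌋ × 558 = 394 × 558 mm
M3: ⌊558/2⌋ × 394 = 279 × 394 mm
M4: ⌊394/2⌋ × 279 = 197 × 279 mm

197 × 279 mm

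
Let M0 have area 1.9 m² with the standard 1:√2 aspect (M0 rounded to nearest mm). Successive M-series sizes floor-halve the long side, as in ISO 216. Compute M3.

409 × 579 mm

Let M0's short side be w mm. w · w√2 = 1.9 m² = 1,900,000 mm², so w ≈ 1159.1 mm and w√2 ≈ 1639.2 mm → M0 = 1159 × 1639 mm.
M1: ⌊1639/2⌋ × 1159 = 819 × 1159 mm
M2: ⌊1159/2⌋ × 819 = 579 × 819 mm
M3: ⌊819/2⌋ × 579 = 409 × 579 mm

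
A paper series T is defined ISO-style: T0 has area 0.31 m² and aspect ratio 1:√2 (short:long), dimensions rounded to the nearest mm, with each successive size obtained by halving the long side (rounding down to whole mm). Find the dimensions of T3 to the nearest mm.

Let T0's short side be w mm. w · w√2 = 0.31 m² = 310,000 mm², so w ≈ 468.2 mm and w√2 ≈ 662.1 mm → T0 = 468 × 662 mm.
T1: ⌊662/2⌋ × 468 = 331 × 468 mm
T2: ⌊468/2⌋ × 331 = 234 × 331 mm
T3: ⌊331/2⌋ × 234 = 165 × 234 mm

165 × 234 mm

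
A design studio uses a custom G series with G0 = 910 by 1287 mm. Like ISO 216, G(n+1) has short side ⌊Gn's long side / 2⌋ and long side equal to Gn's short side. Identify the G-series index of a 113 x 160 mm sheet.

G0: 910 × 1287 mm
G1: 643 × 910 mm
G2: 455 × 643 mm
G3: 321 × 455 mm
G4: 227 × 321 mm
G5: 160 × 227 mm
G6: 113 × 160 mm
G7: 80 × 113 mm
→ matches G6.

G6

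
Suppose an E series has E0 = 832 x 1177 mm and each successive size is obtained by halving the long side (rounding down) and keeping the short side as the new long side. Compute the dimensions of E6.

E1: ⌊1177/2⌋ × 832 = 588 × 832 mm
E2: ⌊832/2⌋ × 588 = 416 × 588 mm
E3: ⌊588/2⌋ × 416 = 294 × 416 mm
E4: ⌊416/2⌋ × 294 = 208 × 294 mm
E5: ⌊294/2⌋ × 208 = 147 × 208 mm
E6: ⌊208/2⌋ × 147 = 104 × 147 mm

104 × 147 mm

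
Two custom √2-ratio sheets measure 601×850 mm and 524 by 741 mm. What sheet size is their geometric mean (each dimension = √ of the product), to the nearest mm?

561 × 794 mm

Short side: √(601 · 524) = √314924 ≈ 561.2 → 561 mm
Long side: √(850 · 741) = √629850 ≈ 793.6 → 794 mm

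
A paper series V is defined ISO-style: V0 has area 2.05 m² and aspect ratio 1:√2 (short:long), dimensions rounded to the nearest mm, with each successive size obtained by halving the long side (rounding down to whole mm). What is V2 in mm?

Let V0's short side be w mm. w · w√2 = 2.05 m² = 2,050,000 mm², so w ≈ 1204.0 mm and w√2 ≈ 1702.7 mm → V0 = 1204 × 1703 mm.
V1: ⌊1703/2⌋ × 1204 = 851 × 1204 mm
V2: ⌊1204/2⌋ × 851 = 602 × 851 mm

602 × 851 mm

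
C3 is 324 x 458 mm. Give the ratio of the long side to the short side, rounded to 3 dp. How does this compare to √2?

458 / 324 = 1.414
Matches √2 ≈ 1.414 — the ISO 216 defining ratio.

1.414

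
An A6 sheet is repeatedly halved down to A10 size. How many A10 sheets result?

Each ISO step halves the sheet: 1 × A6 → 2 × A7 → 4 × A8 → 8 × A9 → …
From A6 to A10 is 4 halving steps: 2^4 = 16.

16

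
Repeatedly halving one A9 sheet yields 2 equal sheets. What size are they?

2 = 2^1, so 1 halving step.
A9 → A10 → … → A10 after 1 step.

A10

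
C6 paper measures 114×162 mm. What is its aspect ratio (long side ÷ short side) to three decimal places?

162 / 114 = 1.421
ISO 216 targets √2 ≈ 1.414; the +0.007 deviation is from mm rounding.

1.421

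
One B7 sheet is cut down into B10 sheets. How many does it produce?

Each ISO step halves the sheet: 1 × B7 → 2 × B8 → 4 × B9 → 8 × B10
From B7 to B10 is 3 halving steps: 2^3 = 8.

8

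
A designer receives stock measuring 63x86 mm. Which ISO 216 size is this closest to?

Aspect ratio 86/63 ≈ 1.365 (ISO target is √2 ≈ 1.414).
In the B-series (B0 = 1000 × 1414 mm): B8 = 62 × 88 mm.
Off by 3 mm total — nearest standard size.

B8 (62 × 88 mm)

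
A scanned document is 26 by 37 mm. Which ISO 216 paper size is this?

Aspect ratio 37/26 ≈ 1.423 — close to the ISO √2 ≈ 1.414.
In the A-series (A0 area = 1 m²): A10 = 26 × 37 mm.

A10 (26 × 37 mm)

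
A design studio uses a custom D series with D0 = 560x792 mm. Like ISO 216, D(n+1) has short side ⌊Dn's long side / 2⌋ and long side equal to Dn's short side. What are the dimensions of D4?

D1: ⌊792/2⌋ × 560 = 396 × 560 mm
D2: ⌊560/2⌋ × 396 = 280 × 396 mm
D3: ⌊396/2⌋ × 280 = 198 × 280 mm
D4: ⌊280/2⌋ × 198 = 140 × 198 mm

140 × 198 mm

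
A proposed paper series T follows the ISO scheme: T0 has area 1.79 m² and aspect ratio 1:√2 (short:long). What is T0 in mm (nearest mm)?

Let the short side be w mm. Then w · w√2 = 1.79 m² = 1,790,000 mm².
w² = 1,790,000/√2, so w ≈ 1125.0 mm; long side = w√2 ≈ 1591.1 mm.

1125 × 1591 mm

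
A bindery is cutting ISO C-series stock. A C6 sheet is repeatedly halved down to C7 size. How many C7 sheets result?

Each ISO step halves the sheet: 1 × C6 → 2 × C7
From C6 to C7 is 1 halving step: 2^1 = 2.

2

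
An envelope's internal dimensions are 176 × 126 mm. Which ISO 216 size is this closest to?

B6 (125 × 176 mm)

Aspect ratio 176/126 ≈ 1.397 (ISO target is √2 ≈ 1.414).
In the B-series (B0 = 1000 × 1414 mm): B6 = 125 × 176 mm.
Off by 1 mm total — nearest standard size.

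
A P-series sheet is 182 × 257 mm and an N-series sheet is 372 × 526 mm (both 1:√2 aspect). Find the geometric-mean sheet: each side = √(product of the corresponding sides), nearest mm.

Short side: √(182 · 372) = √67704 ≈ 260.2 → 260 mm
Long side: √(257 · 526) = √135182 ≈ 367.7 → 368 mm

260 × 368 mm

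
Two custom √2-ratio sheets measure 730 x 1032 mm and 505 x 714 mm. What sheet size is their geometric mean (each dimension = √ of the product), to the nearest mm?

Short side: √(730 · 505) = √368650 ≈ 607.2 → 607 mm
Long side: √(1032 · 714) = √736848 ≈ 858.4 → 858 mm

607 × 858 mm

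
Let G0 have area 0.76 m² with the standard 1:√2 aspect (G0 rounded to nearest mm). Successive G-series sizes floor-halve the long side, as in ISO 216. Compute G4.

183 × 259 mm

Let G0's short side be w mm. w · w√2 = 0.76 m² = 760,000 mm², so w ≈ 733.1 mm and w√2 ≈ 1036.7 mm → G0 = 733 × 1037 mm.
G1: ⌊1037/2⌋ × 733 = 518 × 733 mm
G2: ⌊733/2⌋ × 518 = 366 × 518 mm
G3: ⌊518/2⌋ × 366 = 259 × 366 mm
G4: ⌊366/2⌋ × 259 = 183 × 259 mm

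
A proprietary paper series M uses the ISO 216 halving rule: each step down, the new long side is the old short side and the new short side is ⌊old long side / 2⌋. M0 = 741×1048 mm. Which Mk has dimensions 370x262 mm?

M0: 741 × 1048 mm
M1: 524 × 741 mm
M2: 370 × 524 mm
M3: 262 × 370 mm
M4: 185 × 262 mm
→ matches M3.

M3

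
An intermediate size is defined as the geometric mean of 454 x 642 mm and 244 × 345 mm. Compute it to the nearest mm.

333 × 471 mm

Short side: √(454 · 244) = √110776 ≈ 332.8 → 333 mm
Long side: √(642 · 345) = √221490 ≈ 470.6 → 471 mm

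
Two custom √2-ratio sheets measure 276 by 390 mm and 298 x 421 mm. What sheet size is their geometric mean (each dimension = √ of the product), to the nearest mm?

287 × 405 mm

Short side: √(276 · 298) = √82248 ≈ 286.8 → 287 mm
Long side: √(390 · 421) = √164190 ≈ 405.2 → 405 mm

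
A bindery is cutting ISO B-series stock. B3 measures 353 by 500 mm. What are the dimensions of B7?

B4: ⌊500/2⌋ × 353 = 250 × 353 mm
B5: ⌊353/2⌋ × 250 = 176 × 250 mm
B6: ⌊250/2⌋ × 176 = 125 × 176 mm
B7: ⌊176/2⌋ × 125 = 88 × 125 mm

88 × 125 mm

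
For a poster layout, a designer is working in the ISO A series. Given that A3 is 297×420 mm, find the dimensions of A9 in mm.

A4: ⌊420/2⌋ × 297 = 210 × 297 mm
A5: ⌊297/2⌋ × 210 = 148 × 210 mm
A6: ⌊210/2⌋ × 148 = 105 × 148 mm
A7: ⌊148/2⌋ × 105 = 74 × 105 mm
A8: ⌊105/2⌋ × 74 = 52 × 74 mm
A9: ⌊74/2⌋ × 52 = 37 × 52 mm

37 × 52 mm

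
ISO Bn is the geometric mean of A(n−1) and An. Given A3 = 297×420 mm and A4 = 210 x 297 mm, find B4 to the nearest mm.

Short side: √(297 · 210) = √62370 ≈ 249.7 → 250 mm
Long side: √(420 · 297) = √124740 ≈ 353.2 → 353 mm

250 × 353 mm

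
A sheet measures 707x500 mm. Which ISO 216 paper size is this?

B2 (500 × 707 mm)

Aspect ratio 707/500 ≈ 1.414 — close to the ISO √2 ≈ 1.414.
In the B-series (B0 = 1000 × 1414 mm): B2 = 500 × 707 mm.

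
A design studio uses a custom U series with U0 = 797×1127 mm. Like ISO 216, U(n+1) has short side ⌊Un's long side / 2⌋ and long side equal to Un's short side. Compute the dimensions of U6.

U1: ⌊1127/2⌋ × 797 = 563 × 797 mm
U2: ⌊797/2⌋ × 563 = 398 × 563 mm
U3: ⌊563/2⌋ × 398 = 281 × 398 mm
U4: ⌊398/2⌋ × 281 = 199 × 281 mm
U5: ⌊281/2⌋ × 199 = 140 × 199 mm
U6: ⌊199/2⌋ × 140 = 99 × 140 mm

99 × 140 mm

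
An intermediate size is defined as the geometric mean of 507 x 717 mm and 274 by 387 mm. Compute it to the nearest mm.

373 × 527 mm

Short side: √(507 · 274) = √138918 ≈ 372.7 → 373 mm
Long side: √(717 · 387) = √277479 ≈ 526.8 → 527 mm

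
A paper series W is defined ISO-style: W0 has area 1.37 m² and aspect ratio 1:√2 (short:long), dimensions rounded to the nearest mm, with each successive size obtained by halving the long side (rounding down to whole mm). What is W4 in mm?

246 × 348 mm

Let W0's short side be w mm. w · w√2 = 1.37 m² = 1,370,000 mm², so w ≈ 984.2 mm and w√2 ≈ 1391.9 mm → W0 = 984 × 1392 mm.
W1: ⌊1392/2⌋ × 984 = 696 × 984 mm
W2: ⌊984/2⌋ × 696 = 492 × 696 mm
W3: ⌊696/2⌋ × 492 = 348 × 492 mm
W4: ⌊492/2⌋ × 348 = 246 × 348 mm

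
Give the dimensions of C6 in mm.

C0 = 917 × 1297 mm (C0 is the geometric mean of A0 and B0, aspect 1:√2).
C1: ⌊1297/2⌋ × 917 = 648 × 917 mm
C2: ⌊917/2⌋ × 648 = 458 × 648 mm
C3: ⌊648/2⌋ × 458 = 324 × 458 mm
C4: ⌊458/2⌋ × 324 = 229 × 324 mm
C5: ⌊324/2⌋ × 229 = 162 × 229 mm
C6: ⌊229/2⌋ × 162 = 114 × 162 mm

114 × 162 mm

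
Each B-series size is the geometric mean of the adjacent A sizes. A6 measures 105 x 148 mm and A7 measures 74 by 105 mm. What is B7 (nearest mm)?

88 × 125 mm

Short side: √(105 · 74) = √7770 ≈ 88.1 → 88 mm
Long side: √(148 · 105) = √15540 ≈ 124.7 → 125 mm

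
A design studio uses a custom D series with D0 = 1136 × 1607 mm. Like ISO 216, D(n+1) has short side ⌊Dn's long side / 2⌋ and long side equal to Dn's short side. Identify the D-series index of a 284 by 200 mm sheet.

D5

D0: 1136 × 1607 mm
D1: 803 × 1136 mm
D2: 568 × 803 mm
D3: 401 × 568 mm
D4: 284 × 401 mm
D5: 200 × 284 mm
D6: 142 × 200 mm
→ matches D5.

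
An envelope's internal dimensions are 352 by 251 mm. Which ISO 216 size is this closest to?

B4 (250 × 353 mm)

Aspect ratio 352/251 ≈ 1.402 — close to the ISO √2 ≈ 1.414.
In the B-series (B0 = 1000 × 1414 mm): B4 = 250 × 353 mm.
Off by 2 mm total — nearest standard size.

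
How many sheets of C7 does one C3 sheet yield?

16

Each ISO step halves the sheet: 1 × C3 → 2 × C4 → 4 × C5 → 8 × C6 → …
From C3 to C7 is 4 halving steps: 2^4 = 16.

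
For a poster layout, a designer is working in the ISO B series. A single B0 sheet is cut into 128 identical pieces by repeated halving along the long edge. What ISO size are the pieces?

128 = 2^7, so 7 halving steps.
B0 → B1 → … → B7 after 7 steps.

B7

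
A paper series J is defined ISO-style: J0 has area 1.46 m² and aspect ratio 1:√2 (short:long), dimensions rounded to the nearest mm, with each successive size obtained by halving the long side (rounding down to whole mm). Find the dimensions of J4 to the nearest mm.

254 × 359 mm

Let J0's short side be w mm. w · w√2 = 1.46 m² = 1,460,000 mm², so w ≈ 1016.1 mm and w√2 ≈ 1436.9 mm → J0 = 1016 × 1437 mm.
J1: ⌊1437/2⌋ × 1016 = 718 × 1016 mm
J2: ⌊1016/2⌋ × 718 = 508 × 718 mm
J3: ⌊718/2⌋ × 508 = 359 × 508 mm
J4: ⌊508/2⌋ × 359 = 254 × 359 mm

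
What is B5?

176 × 250 mm

B0 = 1000 × 1414 mm (B0 has a 1000 mm short side, aspect 1:√2).
B1: ⌊1414/2⌋ × 1000 = 707 × 1000 mm
B2: ⌊1000/2⌋ × 707 = 500 × 707 mm
B3: ⌊707/2⌋ × 500 = 353 × 500 mm
B4: ⌊500/2⌋ × 353 = 250 × 353 mm
B5: ⌊353/2⌋ × 250 = 176 × 250 mm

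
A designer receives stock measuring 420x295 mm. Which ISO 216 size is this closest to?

Aspect ratio 420/295 ≈ 1.424 — close to the ISO √2 ≈ 1.414.
In the A-series (A0 area = 1 m²): A3 = 297 × 420 mm.
Off by 2 mm total — nearest standard size.

A3 (297 × 420 mm)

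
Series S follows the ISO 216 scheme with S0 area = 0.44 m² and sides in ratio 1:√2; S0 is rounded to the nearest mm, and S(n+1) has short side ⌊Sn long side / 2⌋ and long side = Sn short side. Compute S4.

139 × 197 mm

Let S0's short side be w mm. w · w√2 = 0.44 m² = 440,000 mm², so w ≈ 557.8 mm and w√2 ≈ 788.8 mm → S0 = 558 × 789 mm.
S1: ⌊789/2⌋ × 558 = 394 × 558 mm
S2: ⌊558/2⌋ × 394 = 279 × 394 mm
S3: ⌊394/2⌋ × 279 = 197 × 279 mm
S4: ⌊279/2⌋ × 197 = 139 × 197 mm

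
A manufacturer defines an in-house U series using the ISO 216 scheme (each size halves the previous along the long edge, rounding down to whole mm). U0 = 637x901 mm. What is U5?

112 × 159 mm

U1: ⌊901/2⌋ × 637 = 450 × 637 mm
U2: ⌊637/2⌋ × 450 = 318 × 450 mm
U3: ⌊450/2⌋ × 318 = 225 × 318 mm
U4: ⌊318/2⌋ × 225 = 159 × 225 mm
U5: ⌊225/2⌋ × 159 = 112 × 159 mm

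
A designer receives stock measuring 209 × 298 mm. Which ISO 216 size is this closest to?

A4 (210 × 297 mm)

Aspect ratio 298/209 ≈ 1.426 — close to the ISO √2 ≈ 1.414.
In the A-series (A0 area = 1 m²): A4 = 210 × 297 mm.
Off by 2 mm total — nearest standard size.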